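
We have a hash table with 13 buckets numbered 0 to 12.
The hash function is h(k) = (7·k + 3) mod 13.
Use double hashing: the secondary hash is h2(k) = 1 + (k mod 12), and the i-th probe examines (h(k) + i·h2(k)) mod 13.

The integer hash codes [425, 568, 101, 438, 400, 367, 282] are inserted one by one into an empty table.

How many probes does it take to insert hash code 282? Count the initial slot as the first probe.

4

425: h=1 => slot 1
568: h=1, h2=5, probe 1,6 => slot 6
101: h=8 => slot 8
438: h=1, h2=7, probe 1,8,2 => slot 2
400: h=8, h2=5, probe 8,0 => slot 0
367: h=11 => slot 11
282: h=1, h2=7, probe 1,8,2,9 => slot 9
Table: [400, 425, 438, _, _, _, 568, _, 101, 282, _, 367, _]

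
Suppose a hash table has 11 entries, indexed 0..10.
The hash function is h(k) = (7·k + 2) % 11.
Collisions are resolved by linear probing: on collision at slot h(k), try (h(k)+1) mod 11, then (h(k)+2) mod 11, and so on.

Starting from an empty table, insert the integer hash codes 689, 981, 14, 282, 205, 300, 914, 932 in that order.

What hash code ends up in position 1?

Insert 689: h=7, slot 7 empty → index 7.
Insert 981: h=5, slot 5 empty → index 5.
Insert 14: h=1, slot 1 empty → index 1.
Insert 282: h=7, slot 7 occupied → index 8.
Insert 205: h=7, slots 7,8 occupied → index 9.
Insert 300: h=1, slot 1 occupied → index 2.
Insert 914: h=9, slot 9 occupied → index 10.
Insert 932: h=3, slot 3 empty → index 3.
Table: [—, 14, 300, 932, —, 981, —, 689, 282, 205, 914]

14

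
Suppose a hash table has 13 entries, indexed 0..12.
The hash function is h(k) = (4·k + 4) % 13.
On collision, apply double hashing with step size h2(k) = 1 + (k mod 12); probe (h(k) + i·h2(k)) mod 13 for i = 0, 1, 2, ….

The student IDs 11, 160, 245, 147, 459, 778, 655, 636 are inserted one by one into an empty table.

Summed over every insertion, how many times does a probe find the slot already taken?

9

11 hashes to 9; slot 9 is free => place at 9.
160 hashes to 7; slot 7 is free => place at 7.
245 hashes to 9, h2=6; 9 taken => place at 2.
147 hashes to 7, h2=4; 7 taken => place at 11.
459 hashes to 7, h2=4; 7,11,2 taken => place at 6.
778 hashes to 9, h2=11; 9,7 taken => place at 5.
655 hashes to 11, h2=8; 11,6 taken => place at 1.
636 hashes to 0; slot 0 is free => place at 0.
Table: [636, 655, 245, _, _, 778, 459, 160, _, 11, _, 147, _]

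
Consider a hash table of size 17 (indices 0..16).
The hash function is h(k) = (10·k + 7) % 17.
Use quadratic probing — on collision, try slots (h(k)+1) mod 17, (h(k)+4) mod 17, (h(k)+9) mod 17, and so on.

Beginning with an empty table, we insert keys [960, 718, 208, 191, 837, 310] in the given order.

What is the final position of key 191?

0

960: h=2 => slot 2
718: h=13 => slot 13
208: h=13, probe 13,14 => slot 14
191: h=13, probe 13,14,0 => slot 0
837: h=13, probe 13,14,0,5 => slot 5
310: h=13, probe 13,14,0,5,12 => slot 12
Table: [191, ., 960, ., ., 837, ., ., ., ., ., ., 310, 718, 208, ., .]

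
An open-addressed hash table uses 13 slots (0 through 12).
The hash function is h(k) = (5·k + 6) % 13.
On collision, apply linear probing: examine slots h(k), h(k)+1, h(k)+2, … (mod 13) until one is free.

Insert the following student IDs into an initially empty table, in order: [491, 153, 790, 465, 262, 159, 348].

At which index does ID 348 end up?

491: h=4 => slot 4
153: h=4, probe 4,5 => slot 5
790: h=4, probe 4,5,6 => slot 6
465: h=4, probe 4,5,6,7 => slot 7
262: h=3 => slot 3
159: h=8 => slot 8
348: h=4, probe 4,5,6,7,8,9 => slot 9
Table: [∅, ∅, ∅, 262, 491, 153, 790, 465, 159, 348, ∅, ∅, ∅]

9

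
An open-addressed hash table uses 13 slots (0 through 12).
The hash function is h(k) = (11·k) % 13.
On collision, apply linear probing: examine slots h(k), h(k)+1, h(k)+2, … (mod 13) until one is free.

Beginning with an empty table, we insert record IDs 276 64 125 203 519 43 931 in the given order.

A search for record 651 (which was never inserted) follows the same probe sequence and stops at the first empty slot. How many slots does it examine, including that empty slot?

Insert 276: h=7, slot 7 empty → index 7.
Insert 64: h=2, slot 2 empty → index 2.
Insert 125: h=10, slot 10 empty → index 10.
Insert 203: h=10, slot 10 occupied → index 11.
Insert 519: h=2, slot 2 occupied → index 3.
Insert 43: h=5, slot 5 empty → index 5.
Insert 931: h=10, slots 10,11 occupied → index 12.
Table: [_, _, 64, 519, _, 43, _, 276, _, _, 125, 203, 931]
Lookup 651: h=11, probe 11,12,0 → slot 0 empty, not found.

3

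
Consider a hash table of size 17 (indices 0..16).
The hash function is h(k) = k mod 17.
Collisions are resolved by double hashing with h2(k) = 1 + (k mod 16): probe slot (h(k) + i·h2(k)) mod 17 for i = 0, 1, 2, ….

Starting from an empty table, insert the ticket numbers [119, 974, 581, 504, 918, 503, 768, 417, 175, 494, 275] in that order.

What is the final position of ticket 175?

119: h=0 → slot 0
974: h=5 → slot 5
581: h=3 → slot 3
504: h=11 → slot 11
918: h=0, h2=7, probe 0,7 → slot 7
503: h=10 → slot 10
768: h=3, h2=1, probe 3,4 → slot 4
417: h=9 → slot 9
175: h=5, h2=16, probe 5,4,3,2 → slot 2
494: h=1 → slot 1
275: h=3, h2=4, probe 3,7,11,15 → slot 15
Table: [119, 494, 175, 581, 768, 974, —, 918, —, 417, 503, 504, —, —, —, 275, —]

2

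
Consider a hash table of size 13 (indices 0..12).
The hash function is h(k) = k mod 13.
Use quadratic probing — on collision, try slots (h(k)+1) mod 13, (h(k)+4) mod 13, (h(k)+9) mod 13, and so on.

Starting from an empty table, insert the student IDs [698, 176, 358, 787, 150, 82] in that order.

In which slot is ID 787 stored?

11

698 hashes to 9; slot 9 is free → place at 9.
176 hashes to 7; slot 7 is free → place at 7.
358 hashes to 7; 7 taken → place at 8.
787 hashes to 7; 7,8 taken → place at 11.
150 hashes to 7; 7,8,11 taken → place at 3.
82 hashes to 4; slot 4 is free → place at 4.
Table: [., ., ., 150, 82, ., ., 176, 358, 698, ., 787, .]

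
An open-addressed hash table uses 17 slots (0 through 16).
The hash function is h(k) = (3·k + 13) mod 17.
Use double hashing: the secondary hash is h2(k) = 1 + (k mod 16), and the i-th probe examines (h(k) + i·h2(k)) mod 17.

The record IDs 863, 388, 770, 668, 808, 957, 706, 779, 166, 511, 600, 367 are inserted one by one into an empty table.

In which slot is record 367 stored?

5

Insert 863: h=1, slot 1 empty -> index 1.
Insert 388: h=4, slot 4 empty -> index 4.
Insert 770: h=11, slot 11 empty -> index 11.
Insert 668: h=11, h2=13, slot 11 occupied -> index 7.
Insert 808: h=6, slot 6 empty -> index 6.
Insert 957: h=11, h2=14, slot 11 occupied -> index 8.
Insert 706: h=6, h2=3, slot 6 occupied -> index 9.
Insert 779: h=4, h2=12, slot 4 occupied -> index 16.
Insert 166: h=1, h2=7, slots 1,8 occupied -> index 15.
Insert 511: h=16, h2=16, slots 16,15 occupied -> index 14.
Insert 600: h=11, h2=9, slot 11 occupied -> index 3.
Insert 367: h=9, h2=16, slots 9,8,7,6 occupied -> index 5.
Table: [-, 863, -, 600, 388, 367, 808, 668, 957, 706, -, 770, -, -, 511, 166, 779]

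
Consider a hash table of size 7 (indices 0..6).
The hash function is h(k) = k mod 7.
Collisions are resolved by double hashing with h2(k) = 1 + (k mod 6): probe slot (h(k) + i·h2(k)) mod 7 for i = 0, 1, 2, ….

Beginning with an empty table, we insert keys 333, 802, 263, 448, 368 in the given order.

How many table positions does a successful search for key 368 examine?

4

333 hashes to 4; slot 4 is free -> place at 4.
802 hashes to 4, h2=5; 4 taken -> place at 2.
263 hashes to 4, h2=6; 4 taken -> place at 3.
448 hashes to 0; slot 0 is free -> place at 0.
368 hashes to 4, h2=3; 4,0,3 taken -> place at 6.
Table: [448, -, 802, 263, 333, -, 368]
Lookup 368: h=4, h2=3, probe 4,0,3,6 → found at 6.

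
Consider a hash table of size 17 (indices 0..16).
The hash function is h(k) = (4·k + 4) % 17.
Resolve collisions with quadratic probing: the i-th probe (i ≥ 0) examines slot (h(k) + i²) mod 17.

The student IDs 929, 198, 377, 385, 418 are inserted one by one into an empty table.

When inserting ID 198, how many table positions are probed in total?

929: h=14 → slot 14
198: h=14, probe 14,15 → slot 15
377: h=16 → slot 16
385: h=14, probe 14,15,1 → slot 1
418: h=10 → slot 10
Table: [., 385, ., ., ., ., ., ., ., ., 418, ., ., ., 929, 198, 377]

2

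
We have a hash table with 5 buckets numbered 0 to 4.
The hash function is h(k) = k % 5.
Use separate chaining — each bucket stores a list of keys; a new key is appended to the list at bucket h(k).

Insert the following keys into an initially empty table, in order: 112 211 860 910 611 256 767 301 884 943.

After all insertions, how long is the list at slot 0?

2

112 -> bucket 2
211 -> bucket 1
860 -> bucket 0
910 -> bucket 0 (collision)
611 -> bucket 1 (collision)
256 -> bucket 1 (collision)
767 -> bucket 2 (collision)
301 -> bucket 1 (collision)
884 -> bucket 4
943 -> bucket 3
Final buckets:
0: 860 -> 910
1: 211 -> 611 -> 256 -> 301
2: 112 -> 767
3: 943
4: 884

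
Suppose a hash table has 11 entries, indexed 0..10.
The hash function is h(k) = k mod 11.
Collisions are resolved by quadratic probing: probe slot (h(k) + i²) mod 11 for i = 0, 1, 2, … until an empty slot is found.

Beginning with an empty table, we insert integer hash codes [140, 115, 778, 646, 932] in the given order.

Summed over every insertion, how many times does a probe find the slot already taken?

6

Insert 140: h=8, slot 8 empty → index 8.
Insert 115: h=5, slot 5 empty → index 5.
Insert 778: h=8, slot 8 occupied → index 9.
Insert 646: h=8, slots 8,9 occupied → index 1.
Insert 932: h=8, slots 8,9,1 occupied → index 6.
Table: [., 646, ., ., ., 115, 932, ., 140, 778, .]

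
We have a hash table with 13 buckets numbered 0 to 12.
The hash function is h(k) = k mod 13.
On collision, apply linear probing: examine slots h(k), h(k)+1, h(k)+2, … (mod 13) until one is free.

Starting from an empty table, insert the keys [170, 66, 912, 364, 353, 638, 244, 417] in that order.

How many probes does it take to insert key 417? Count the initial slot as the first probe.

6

Insert 170: h=1, slot 1 empty => index 1.
Insert 66: h=1, slot 1 occupied => index 2.
Insert 912: h=2, slot 2 occupied => index 3.
Insert 364: h=0, slot 0 empty => index 0.
Insert 353: h=2, slots 2,3 occupied => index 4.
Insert 638: h=1, slots 1,2,3,4 occupied => index 5.
Insert 244: h=10, slot 10 empty => index 10.
Insert 417: h=1, slots 1,2,3,4,5 occupied => index 6.
Table: [364, 170, 66, 912, 353, 638, 417, —, —, —, 244, —, —]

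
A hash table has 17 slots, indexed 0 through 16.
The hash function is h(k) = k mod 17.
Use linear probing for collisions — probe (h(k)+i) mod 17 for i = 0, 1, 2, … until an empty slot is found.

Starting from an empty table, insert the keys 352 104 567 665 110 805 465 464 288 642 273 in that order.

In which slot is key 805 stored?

352 hashes to 12; slot 12 is free -> place at 12.
104 hashes to 2; slot 2 is free -> place at 2.
567 hashes to 6; slot 6 is free -> place at 6.
665 hashes to 2; 2 taken -> place at 3.
110 hashes to 8; slot 8 is free -> place at 8.
805 hashes to 6; 6 taken -> place at 7.
465 hashes to 6; 6,7,8 taken -> place at 9.
464 hashes to 5; slot 5 is free -> place at 5.
288 hashes to 16; slot 16 is free -> place at 16.
642 hashes to 13; slot 13 is free -> place at 13.
273 hashes to 1; slot 1 is free -> place at 1.
Table: [-, 273, 104, 665, -, 464, 567, 805, 110, 465, -, -, 352, 642, -, -, 288]

7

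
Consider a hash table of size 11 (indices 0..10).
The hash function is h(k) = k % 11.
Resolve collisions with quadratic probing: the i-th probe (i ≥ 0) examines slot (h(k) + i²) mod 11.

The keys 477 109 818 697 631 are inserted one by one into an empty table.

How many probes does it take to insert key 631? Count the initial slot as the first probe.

4

477 hashes to 4; slot 4 is free → place at 4.
109 hashes to 10; slot 10 is free → place at 10.
818 hashes to 4; 4 taken → place at 5.
697 hashes to 4; 4,5 taken → place at 8.
631 hashes to 4; 4,5,8 taken → place at 2.
Table: [_, _, 631, _, 477, 818, _, _, 697, _, 109]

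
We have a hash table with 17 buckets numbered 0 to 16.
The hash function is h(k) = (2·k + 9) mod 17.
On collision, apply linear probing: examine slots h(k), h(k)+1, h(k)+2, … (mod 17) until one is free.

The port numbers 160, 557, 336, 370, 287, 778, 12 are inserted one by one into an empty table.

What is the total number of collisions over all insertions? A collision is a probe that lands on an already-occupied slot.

160: h=6 -> slot 6
557: h=1 -> slot 1
336: h=1, probe 1,2 -> slot 2
370: h=1, probe 1,2,3 -> slot 3
287: h=5 -> slot 5
778: h=1, probe 1,2,3,4 -> slot 4
12: h=16 -> slot 16
Table: [_, 557, 336, 370, 778, 287, 160, _, _, _, _, _, _, _, _, _, 12]

6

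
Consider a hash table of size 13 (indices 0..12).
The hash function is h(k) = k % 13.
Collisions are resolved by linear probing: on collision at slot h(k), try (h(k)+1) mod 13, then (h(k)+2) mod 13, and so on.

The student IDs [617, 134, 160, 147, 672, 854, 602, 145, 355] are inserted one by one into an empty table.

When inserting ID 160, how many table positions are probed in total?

2

617 hashes to 6; slot 6 is free => place at 6.
134 hashes to 4; slot 4 is free => place at 4.
160 hashes to 4; 4 taken => place at 5.
147 hashes to 4; 4,5,6 taken => place at 7.
672 hashes to 9; slot 9 is free => place at 9.
854 hashes to 9; 9 taken => place at 10.
602 hashes to 4; 4,5,6,7 taken => place at 8.
145 hashes to 2; slot 2 is free => place at 2.
355 hashes to 4; 4,5,6,7,8,9,10 taken => place at 11.
Table: [., ., 145, ., 134, 160, 617, 147, 602, 672, 854, 355, .]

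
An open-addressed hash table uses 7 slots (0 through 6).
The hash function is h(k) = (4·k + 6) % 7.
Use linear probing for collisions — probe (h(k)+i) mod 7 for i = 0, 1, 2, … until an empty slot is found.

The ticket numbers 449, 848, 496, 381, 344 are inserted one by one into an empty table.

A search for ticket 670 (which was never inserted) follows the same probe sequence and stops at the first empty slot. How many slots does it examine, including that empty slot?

449 hashes to 3; slot 3 is free => place at 3.
848 hashes to 3; 3 taken => place at 4.
496 hashes to 2; slot 2 is free => place at 2.
381 hashes to 4; 4 taken => place at 5.
344 hashes to 3; 3,4,5 taken => place at 6.
Table: [_, _, 496, 449, 848, 381, 344]
Lookup 670: h=5, probe 5,6,0 → slot 0 empty, not found.

3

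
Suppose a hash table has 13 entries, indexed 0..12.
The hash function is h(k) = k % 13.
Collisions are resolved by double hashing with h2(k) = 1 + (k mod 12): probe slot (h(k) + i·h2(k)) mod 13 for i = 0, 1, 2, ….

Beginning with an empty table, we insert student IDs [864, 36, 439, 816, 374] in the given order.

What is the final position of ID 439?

864 hashes to 6; slot 6 is free => place at 6.
36 hashes to 10; slot 10 is free => place at 10.
439 hashes to 10, h2=8; 10 taken => place at 5.
816 hashes to 10, h2=1; 10 taken => place at 11.
374 hashes to 10, h2=3; 10 taken => place at 0.
Table: [374, ∅, ∅, ∅, ∅, 439, 864, ∅, ∅, ∅, 36, 816, ∅]

5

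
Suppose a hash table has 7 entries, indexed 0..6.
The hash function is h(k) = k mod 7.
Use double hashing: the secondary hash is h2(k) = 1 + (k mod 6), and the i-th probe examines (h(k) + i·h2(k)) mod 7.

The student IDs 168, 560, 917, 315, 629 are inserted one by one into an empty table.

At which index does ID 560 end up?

3

168: h=0 → slot 0
560: h=0, h2=3, probe 0,3 → slot 3
917: h=0, h2=6, probe 0,6 → slot 6
315: h=0, h2=4, probe 0,4 → slot 4
629: h=6, h2=6, probe 6,5 → slot 5
Table: [168, —, —, 560, 315, 629, 917]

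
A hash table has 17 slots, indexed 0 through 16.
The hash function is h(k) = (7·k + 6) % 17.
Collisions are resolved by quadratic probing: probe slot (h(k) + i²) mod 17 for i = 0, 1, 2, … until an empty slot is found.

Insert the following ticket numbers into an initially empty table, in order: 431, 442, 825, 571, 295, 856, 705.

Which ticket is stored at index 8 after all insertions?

571

431 hashes to 14; slot 14 is free -> place at 14.
442 hashes to 6; slot 6 is free -> place at 6.
825 hashes to 1; slot 1 is free -> place at 1.
571 hashes to 8; slot 8 is free -> place at 8.
295 hashes to 14; 14 taken -> place at 15.
856 hashes to 14; 14,15,1,6 taken -> place at 13.
705 hashes to 11; slot 11 is free -> place at 11.
Table: [_, 825, _, _, _, _, 442, _, 571, _, _, 705, _, 856, 431, 295, _]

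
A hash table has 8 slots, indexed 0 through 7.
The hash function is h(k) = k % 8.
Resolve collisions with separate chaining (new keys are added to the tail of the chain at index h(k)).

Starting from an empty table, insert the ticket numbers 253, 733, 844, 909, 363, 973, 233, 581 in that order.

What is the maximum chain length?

5

253 -> bucket 5
733 -> bucket 5 (collision)
844 -> bucket 4
909 -> bucket 5 (collision)
363 -> bucket 3
973 -> bucket 5 (collision)
233 -> bucket 1
581 -> bucket 5 (collision)
Final buckets:
0: ∅
1: 233
2: ∅
3: 363
4: 844
5: 253 -> 733 -> 909 -> 973 -> 581
6: ∅
7: ∅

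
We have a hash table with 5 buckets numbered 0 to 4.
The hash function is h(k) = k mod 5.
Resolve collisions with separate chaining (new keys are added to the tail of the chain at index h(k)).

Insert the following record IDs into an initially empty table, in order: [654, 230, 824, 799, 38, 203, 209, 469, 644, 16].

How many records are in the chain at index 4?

6

654 → bucket 4
230 → bucket 0
824 → bucket 4 (collision)
799 → bucket 4 (collision)
38 → bucket 3
203 → bucket 3 (collision)
209 → bucket 4 (collision)
469 → bucket 4 (collision)
644 → bucket 4 (collision)
16 → bucket 1
Final buckets:
0: 230
1: 16
2: .
3: 38 -> 203
4: 654 -> 824 -> 799 -> 209 -> 469 -> 644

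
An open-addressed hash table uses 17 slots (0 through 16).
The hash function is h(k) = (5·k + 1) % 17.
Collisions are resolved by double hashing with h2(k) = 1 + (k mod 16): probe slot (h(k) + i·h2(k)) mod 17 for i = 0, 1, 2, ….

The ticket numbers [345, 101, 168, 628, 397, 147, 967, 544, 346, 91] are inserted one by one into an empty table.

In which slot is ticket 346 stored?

345: h=9 → slot 9
101: h=13 → slot 13
168: h=8 → slot 8
628: h=13, h2=5, probe 13,1 → slot 1
397: h=14 → slot 14
147: h=5 → slot 5
967: h=8, h2=8, probe 8,16 → slot 16
544: h=1, h2=1, probe 1,2 → slot 2
346: h=14, h2=11, probe 14,8,2,13,7 → slot 7
91: h=14, h2=12, probe 14,9,4 → slot 4
Table: [_, 628, 544, _, 91, 147, _, 346, 168, 345, _, _, _, 101, 397, _, 967]

7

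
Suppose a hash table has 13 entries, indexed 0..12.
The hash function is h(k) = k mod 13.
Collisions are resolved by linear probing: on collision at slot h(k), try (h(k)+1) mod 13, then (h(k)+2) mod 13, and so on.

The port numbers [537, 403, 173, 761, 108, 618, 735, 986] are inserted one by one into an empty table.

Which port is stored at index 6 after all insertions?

537 hashes to 4; slot 4 is free -> place at 4.
403 hashes to 0; slot 0 is free -> place at 0.
173 hashes to 4; 4 taken -> place at 5.
761 hashes to 7; slot 7 is free -> place at 7.
108 hashes to 4; 4,5 taken -> place at 6.
618 hashes to 7; 7 taken -> place at 8.
735 hashes to 7; 7,8 taken -> place at 9.
986 hashes to 11; slot 11 is free -> place at 11.
Table: [403, -, -, -, 537, 173, 108, 761, 618, 735, -, 986, -]

108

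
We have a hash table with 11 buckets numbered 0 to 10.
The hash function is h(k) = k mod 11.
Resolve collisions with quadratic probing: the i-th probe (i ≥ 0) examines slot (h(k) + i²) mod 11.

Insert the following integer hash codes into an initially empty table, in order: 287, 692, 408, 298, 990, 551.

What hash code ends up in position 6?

551

287 hashes to 1; slot 1 is free => place at 1.
692 hashes to 10; slot 10 is free => place at 10.
408 hashes to 1; 1 taken => place at 2.
298 hashes to 1; 1,2 taken => place at 5.
990 hashes to 0; slot 0 is free => place at 0.
551 hashes to 1; 1,2,5,10 taken => place at 6.
Table: [990, 287, 408, —, —, 298, 551, —, —, —, 692]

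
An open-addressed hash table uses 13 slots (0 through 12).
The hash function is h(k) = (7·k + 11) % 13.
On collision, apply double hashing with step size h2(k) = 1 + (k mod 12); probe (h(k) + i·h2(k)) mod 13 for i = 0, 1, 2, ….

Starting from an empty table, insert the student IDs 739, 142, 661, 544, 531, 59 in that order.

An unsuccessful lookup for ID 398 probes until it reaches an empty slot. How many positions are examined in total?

739: h=10 → slot 10
142: h=4 → slot 4
661: h=10, h2=2, probe 10,12 → slot 12
544: h=10, h2=5, probe 10,2 → slot 2
531: h=10, h2=4, probe 10,1 → slot 1
59: h=8 → slot 8
Table: [_, 531, 544, _, 142, _, _, _, 59, _, 739, _, 661]
Lookup 398: h=2, h2=3, probe 2,5 → slot 5 empty, not found.

2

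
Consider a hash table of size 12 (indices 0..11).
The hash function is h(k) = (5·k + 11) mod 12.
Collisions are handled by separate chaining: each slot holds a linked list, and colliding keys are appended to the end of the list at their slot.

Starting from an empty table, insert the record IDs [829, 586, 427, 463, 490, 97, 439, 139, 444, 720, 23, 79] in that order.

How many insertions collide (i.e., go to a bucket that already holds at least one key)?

Insert 829: h=4, bucket 4 empty → new chain.
Insert 586: h=1, bucket 1 empty → new chain.
Insert 427: h=10, bucket 10 empty → new chain.
Insert 463: h=10, bucket 10 nonempty → append to chain.
Insert 490: h=1, bucket 1 nonempty → append to chain.
Insert 97: h=4, bucket 4 nonempty → append to chain.
Insert 439: h=10, bucket 10 nonempty → append to chain.
Insert 139: h=10, bucket 10 nonempty → append to chain.
Insert 444: h=11, bucket 11 empty → new chain.
Insert 720: h=11, bucket 11 nonempty → append to chain.
Insert 23: h=6, bucket 6 empty → new chain.
Insert 79: h=10, bucket 10 nonempty → append to chain.
Final buckets:
0: _
1: 586 -> 490
2: _
3: _
4: 829 -> 97
5: _
6: 23
7: _
8: _
9: _
10: 427 -> 463 -> 439 -> 139 -> 79
11: 444 -> 720

7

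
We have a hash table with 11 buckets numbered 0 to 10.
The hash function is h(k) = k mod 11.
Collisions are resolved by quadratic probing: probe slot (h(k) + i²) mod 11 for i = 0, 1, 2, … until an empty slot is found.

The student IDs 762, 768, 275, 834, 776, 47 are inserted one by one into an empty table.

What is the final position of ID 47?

4

762: h=3 → slot 3
768: h=9 → slot 9
275: h=0 → slot 0
834: h=9, probe 9,10 → slot 10
776: h=6 → slot 6
47: h=3, probe 3,4 → slot 4
Table: [275, ., ., 762, 47, ., 776, ., ., 768, 834]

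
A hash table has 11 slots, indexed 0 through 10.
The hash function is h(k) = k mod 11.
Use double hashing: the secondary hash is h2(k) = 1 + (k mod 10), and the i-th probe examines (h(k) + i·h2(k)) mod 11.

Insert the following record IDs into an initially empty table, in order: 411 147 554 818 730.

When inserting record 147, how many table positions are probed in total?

411 hashes to 4; slot 4 is free -> place at 4.
147 hashes to 4, h2=8; 4 taken -> place at 1.
554 hashes to 4, h2=5; 4 taken -> place at 9.
818 hashes to 4, h2=9; 4 taken -> place at 2.
730 hashes to 4, h2=1; 4 taken -> place at 5.
Table: [_, 147, 818, _, 411, 730, _, _, _, 554, _]

2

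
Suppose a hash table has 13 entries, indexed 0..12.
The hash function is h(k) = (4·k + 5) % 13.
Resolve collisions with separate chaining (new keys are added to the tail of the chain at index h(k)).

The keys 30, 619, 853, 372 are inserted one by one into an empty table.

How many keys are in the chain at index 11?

3

30 -> bucket 8
619 -> bucket 11
853 -> bucket 11 (collision)
372 -> bucket 11 (collision)
Final buckets:
0: -
1: -
2: -
3: -
4: -
5: -
6: -
7: -
8: 30
9: -
10: -
11: 619 -> 853 -> 372
12: -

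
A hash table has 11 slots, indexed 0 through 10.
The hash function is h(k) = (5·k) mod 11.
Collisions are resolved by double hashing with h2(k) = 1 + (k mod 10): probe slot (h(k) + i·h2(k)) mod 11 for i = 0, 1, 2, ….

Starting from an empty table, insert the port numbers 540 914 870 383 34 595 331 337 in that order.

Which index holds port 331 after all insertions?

540 hashes to 5; slot 5 is free -> place at 5.
914 hashes to 5, h2=5; 5 taken -> place at 10.
870 hashes to 5, h2=1; 5 taken -> place at 6.
383 hashes to 1; slot 1 is free -> place at 1.
34 hashes to 5, h2=5; 5,10 taken -> place at 4.
595 hashes to 5, h2=6; 5 taken -> place at 0.
331 hashes to 5, h2=2; 5 taken -> place at 7.
337 hashes to 2; slot 2 is free -> place at 2.
Table: [595, 383, 337, ., 34, 540, 870, 331, ., ., 914]

7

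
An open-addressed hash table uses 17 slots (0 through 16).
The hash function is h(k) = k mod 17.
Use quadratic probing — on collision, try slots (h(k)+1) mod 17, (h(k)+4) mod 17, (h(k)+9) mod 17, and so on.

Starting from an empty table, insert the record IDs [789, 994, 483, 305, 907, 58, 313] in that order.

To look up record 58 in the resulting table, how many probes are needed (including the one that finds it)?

6

Insert 789: h=7, slot 7 empty => index 7.
Insert 994: h=8, slot 8 empty => index 8.
Insert 483: h=7, slots 7,8 occupied => index 11.
Insert 305: h=16, slot 16 empty => index 16.
Insert 907: h=6, slot 6 empty => index 6.
Insert 58: h=7, slots 7,8,11,16,6 occupied => index 15.
Insert 313: h=7, slots 7,8,11,16,6,15 occupied => index 9.
Table: [_, _, _, _, _, _, 907, 789, 994, 313, _, 483, _, _, _, 58, 305]
Lookup 58: h=7, probe 7,8,11,16,6,15 → found at 15.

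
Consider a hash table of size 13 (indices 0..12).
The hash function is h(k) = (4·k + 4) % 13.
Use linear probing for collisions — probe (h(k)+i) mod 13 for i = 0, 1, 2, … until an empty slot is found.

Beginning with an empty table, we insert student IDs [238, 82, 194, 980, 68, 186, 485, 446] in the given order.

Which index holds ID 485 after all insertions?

10

Insert 238: h=7, slot 7 empty => index 7.
Insert 82: h=7, slot 7 occupied => index 8.
Insert 194: h=0, slot 0 empty => index 0.
Insert 980: h=11, slot 11 empty => index 11.
Insert 68: h=3, slot 3 empty => index 3.
Insert 186: h=7, slots 7,8 occupied => index 9.
Insert 485: h=7, slots 7,8,9 occupied => index 10.
Insert 446: h=7, slots 7,8,9,10,11 occupied => index 12.
Table: [194, -, -, 68, -, -, -, 238, 82, 186, 485, 980, 446]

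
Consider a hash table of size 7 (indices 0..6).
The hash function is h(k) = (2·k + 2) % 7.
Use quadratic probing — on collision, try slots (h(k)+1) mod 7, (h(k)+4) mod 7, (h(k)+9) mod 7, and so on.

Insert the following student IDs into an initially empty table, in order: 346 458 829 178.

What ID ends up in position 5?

346 hashes to 1; slot 1 is free => place at 1.
458 hashes to 1; 1 taken => place at 2.
829 hashes to 1; 1,2 taken => place at 5.
178 hashes to 1; 1,2,5 taken => place at 3.
Table: [∅, 346, 458, 178, ∅, 829, ∅]

829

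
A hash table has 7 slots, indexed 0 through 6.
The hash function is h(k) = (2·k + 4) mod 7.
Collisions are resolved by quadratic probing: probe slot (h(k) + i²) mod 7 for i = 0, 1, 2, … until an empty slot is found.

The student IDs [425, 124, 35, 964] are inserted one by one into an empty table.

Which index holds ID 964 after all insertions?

2

425: h=0 => slot 0
124: h=0, probe 0,1 => slot 1
35: h=4 => slot 4
964: h=0, probe 0,1,4,2 => slot 2
Table: [425, 124, 964, _, 35, _, _]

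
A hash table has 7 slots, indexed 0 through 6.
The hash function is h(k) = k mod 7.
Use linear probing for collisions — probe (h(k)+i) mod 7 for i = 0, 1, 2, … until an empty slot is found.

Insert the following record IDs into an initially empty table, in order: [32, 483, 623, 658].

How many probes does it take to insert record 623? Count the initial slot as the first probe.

2

32: h=4 → slot 4
483: h=0 → slot 0
623: h=0, probe 0,1 → slot 1
658: h=0, probe 0,1,2 → slot 2
Table: [483, 623, 658, ∅, 32, ∅, ∅]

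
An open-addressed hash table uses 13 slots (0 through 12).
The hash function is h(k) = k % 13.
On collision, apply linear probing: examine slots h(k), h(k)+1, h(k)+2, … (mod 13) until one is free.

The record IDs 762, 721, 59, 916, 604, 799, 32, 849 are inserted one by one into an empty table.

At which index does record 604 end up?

Insert 762: h=8, slot 8 empty -> index 8.
Insert 721: h=6, slot 6 empty -> index 6.
Insert 59: h=7, slot 7 empty -> index 7.
Insert 916: h=6, slots 6,7,8 occupied -> index 9.
Insert 604: h=6, slots 6,7,8,9 occupied -> index 10.
Insert 799: h=6, slots 6,7,8,9,10 occupied -> index 11.
Insert 32: h=6, slots 6,7,8,9,10,11 occupied -> index 12.
Insert 849: h=4, slot 4 empty -> index 4.
Table: [-, -, -, -, 849, -, 721, 59, 762, 916, 604, 799, 32]

10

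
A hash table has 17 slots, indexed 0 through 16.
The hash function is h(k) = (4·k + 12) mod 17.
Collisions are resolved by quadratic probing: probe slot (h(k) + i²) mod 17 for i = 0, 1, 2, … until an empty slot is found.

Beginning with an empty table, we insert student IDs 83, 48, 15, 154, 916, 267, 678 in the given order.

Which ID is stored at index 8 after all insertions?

83: h=4 → slot 4
48: h=0 → slot 0
15: h=4, probe 4,5 → slot 5
154: h=16 → slot 16
916: h=4, probe 4,5,8 → slot 8
267: h=9 → slot 9
678: h=4, probe 4,5,8,13 → slot 13
Table: [48, ∅, ∅, ∅, 83, 15, ∅, ∅, 916, 267, ∅, ∅, ∅, 678, ∅, ∅, 154]

916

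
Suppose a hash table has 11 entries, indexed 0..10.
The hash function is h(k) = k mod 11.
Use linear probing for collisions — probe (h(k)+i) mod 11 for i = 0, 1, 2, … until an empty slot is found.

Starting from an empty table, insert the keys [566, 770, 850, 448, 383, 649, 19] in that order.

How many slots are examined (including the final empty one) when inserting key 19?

3

566 hashes to 5; slot 5 is free => place at 5.
770 hashes to 0; slot 0 is free => place at 0.
850 hashes to 3; slot 3 is free => place at 3.
448 hashes to 8; slot 8 is free => place at 8.
383 hashes to 9; slot 9 is free => place at 9.
649 hashes to 0; 0 taken => place at 1.
19 hashes to 8; 8,9 taken => place at 10.
Table: [770, 649, -, 850, -, 566, -, -, 448, 383, 19]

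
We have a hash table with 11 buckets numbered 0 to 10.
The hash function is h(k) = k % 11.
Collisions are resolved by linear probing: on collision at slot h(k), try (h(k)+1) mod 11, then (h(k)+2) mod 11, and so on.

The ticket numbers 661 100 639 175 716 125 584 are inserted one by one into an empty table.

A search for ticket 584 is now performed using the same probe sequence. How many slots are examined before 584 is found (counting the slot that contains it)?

6

Insert 661: h=1, slot 1 empty -> index 1.
Insert 100: h=1, slot 1 occupied -> index 2.
Insert 639: h=1, slots 1,2 occupied -> index 3.
Insert 175: h=10, slot 10 empty -> index 10.
Insert 716: h=1, slots 1,2,3 occupied -> index 4.
Insert 125: h=4, slot 4 occupied -> index 5.
Insert 584: h=1, slots 1,2,3,4,5 occupied -> index 6.
Table: [∅, 661, 100, 639, 716, 125, 584, ∅, ∅, ∅, 175]
Lookup 584: h=1, probe 1,2,3,4,5,6 → found at 6.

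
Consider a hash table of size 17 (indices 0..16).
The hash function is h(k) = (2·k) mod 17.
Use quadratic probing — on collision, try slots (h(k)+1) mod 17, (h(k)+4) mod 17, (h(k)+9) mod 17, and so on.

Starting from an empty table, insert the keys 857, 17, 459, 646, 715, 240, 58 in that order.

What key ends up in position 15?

857: h=14 -> slot 14
17: h=0 -> slot 0
459: h=0, probe 0,1 -> slot 1
646: h=0, probe 0,1,4 -> slot 4
715: h=2 -> slot 2
240: h=4, probe 4,5 -> slot 5
58: h=14, probe 14,15 -> slot 15
Table: [17, 459, 715, _, 646, 240, _, _, _, _, _, _, _, _, 857, 58, _]

58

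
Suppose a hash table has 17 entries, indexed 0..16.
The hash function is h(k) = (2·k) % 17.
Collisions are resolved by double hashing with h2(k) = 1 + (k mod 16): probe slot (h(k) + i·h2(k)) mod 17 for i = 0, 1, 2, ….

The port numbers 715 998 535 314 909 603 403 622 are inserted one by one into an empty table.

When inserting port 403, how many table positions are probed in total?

3

715: h=2 → slot 2
998: h=7 → slot 7
535: h=16 → slot 16
314: h=16, h2=11, probe 16,10 → slot 10
909: h=16, h2=14, probe 16,13 → slot 13
603: h=16, h2=12, probe 16,11 → slot 11
403: h=7, h2=4, probe 7,11,15 → slot 15
622: h=3 → slot 3
Table: [_, _, 715, 622, _, _, _, 998, _, _, 314, 603, _, 909, _, 403, 535]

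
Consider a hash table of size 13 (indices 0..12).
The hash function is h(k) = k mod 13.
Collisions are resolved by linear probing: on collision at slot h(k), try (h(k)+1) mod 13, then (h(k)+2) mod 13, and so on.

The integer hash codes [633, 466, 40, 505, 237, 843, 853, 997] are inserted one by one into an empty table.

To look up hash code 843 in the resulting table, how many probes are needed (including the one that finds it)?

633 hashes to 9; slot 9 is free -> place at 9.
466 hashes to 11; slot 11 is free -> place at 11.
40 hashes to 1; slot 1 is free -> place at 1.
505 hashes to 11; 11 taken -> place at 12.
237 hashes to 3; slot 3 is free -> place at 3.
843 hashes to 11; 11,12 taken -> place at 0.
853 hashes to 8; slot 8 is free -> place at 8.
997 hashes to 9; 9 taken -> place at 10.
Table: [843, 40, _, 237, _, _, _, _, 853, 633, 997, 466, 505]
Lookup 843: h=11, probe 11,12,0 → found at 0.

3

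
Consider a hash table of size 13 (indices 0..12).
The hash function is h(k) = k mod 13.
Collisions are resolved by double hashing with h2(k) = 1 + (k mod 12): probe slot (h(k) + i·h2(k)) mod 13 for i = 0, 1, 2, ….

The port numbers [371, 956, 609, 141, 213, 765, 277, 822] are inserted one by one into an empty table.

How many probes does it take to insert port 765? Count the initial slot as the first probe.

4

371 hashes to 7; slot 7 is free => place at 7.
956 hashes to 7, h2=9; 7 taken => place at 3.
609 hashes to 11; slot 11 is free => place at 11.
141 hashes to 11, h2=10; 11 taken => place at 8.
213 hashes to 5; slot 5 is free => place at 5.
765 hashes to 11, h2=10; 11,8,5 taken => place at 2.
277 hashes to 4; slot 4 is free => place at 4.
822 hashes to 3, h2=7; 3 taken => place at 10.
Table: [—, —, 765, 956, 277, 213, —, 371, 141, —, 822, 609, —]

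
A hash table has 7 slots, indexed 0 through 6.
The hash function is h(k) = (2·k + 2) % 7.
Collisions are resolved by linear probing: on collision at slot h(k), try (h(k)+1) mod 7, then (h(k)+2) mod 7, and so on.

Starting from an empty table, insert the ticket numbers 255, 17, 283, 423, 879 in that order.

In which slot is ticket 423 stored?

Insert 255: h=1, slot 1 empty -> index 1.
Insert 17: h=1, slot 1 occupied -> index 2.
Insert 283: h=1, slots 1,2 occupied -> index 3.
Insert 423: h=1, slots 1,2,3 occupied -> index 4.
Insert 879: h=3, slots 3,4 occupied -> index 5.
Table: [-, 255, 17, 283, 423, 879, -]

4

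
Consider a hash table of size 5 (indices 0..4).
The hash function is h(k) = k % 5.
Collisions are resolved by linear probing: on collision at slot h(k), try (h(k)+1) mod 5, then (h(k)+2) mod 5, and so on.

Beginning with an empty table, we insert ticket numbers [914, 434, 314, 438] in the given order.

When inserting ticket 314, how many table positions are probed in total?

3

914 hashes to 4; slot 4 is free → place at 4.
434 hashes to 4; 4 taken → place at 0.
314 hashes to 4; 4,0 taken → place at 1.
438 hashes to 3; slot 3 is free → place at 3.
Table: [434, 314, ∅, 438, 914]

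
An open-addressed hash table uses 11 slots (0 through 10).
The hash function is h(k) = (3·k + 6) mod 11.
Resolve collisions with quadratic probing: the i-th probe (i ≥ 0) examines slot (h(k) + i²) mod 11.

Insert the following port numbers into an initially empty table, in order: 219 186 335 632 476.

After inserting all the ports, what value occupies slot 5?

219 hashes to 3; slot 3 is free -> place at 3.
186 hashes to 3; 3 taken -> place at 4.
335 hashes to 10; slot 10 is free -> place at 10.
632 hashes to 10; 10 taken -> place at 0.
476 hashes to 4; 4 taken -> place at 5.
Table: [632, ∅, ∅, 219, 186, 476, ∅, ∅, ∅, ∅, 335]

476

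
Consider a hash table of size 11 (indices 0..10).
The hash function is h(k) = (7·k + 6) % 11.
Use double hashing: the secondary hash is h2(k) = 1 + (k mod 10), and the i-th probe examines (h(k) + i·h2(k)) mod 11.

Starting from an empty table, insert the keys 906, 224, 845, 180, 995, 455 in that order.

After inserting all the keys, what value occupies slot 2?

180

Insert 906: h=1, slot 1 empty → index 1.
Insert 224: h=1, h2=5, slot 1 occupied → index 6.
Insert 845: h=3, slot 3 empty → index 3.
Insert 180: h=1, h2=1, slot 1 occupied → index 2.
Insert 995: h=8, slot 8 empty → index 8.
Insert 455: h=1, h2=6, slot 1 occupied → index 7.
Table: [-, 906, 180, 845, -, -, 224, 455, 995, -, -]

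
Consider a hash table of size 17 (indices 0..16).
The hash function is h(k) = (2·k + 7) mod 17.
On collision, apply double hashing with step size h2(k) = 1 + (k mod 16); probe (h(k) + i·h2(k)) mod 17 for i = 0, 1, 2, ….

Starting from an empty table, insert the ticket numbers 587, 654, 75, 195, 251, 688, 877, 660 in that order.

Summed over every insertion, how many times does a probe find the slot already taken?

Insert 587: h=8, slot 8 empty => index 8.
Insert 654: h=6, slot 6 empty => index 6.
Insert 75: h=4, slot 4 empty => index 4.
Insert 195: h=6, h2=4, slot 6 occupied => index 10.
Insert 251: h=16, slot 16 empty => index 16.
Insert 688: h=6, h2=1, slot 6 occupied => index 7.
Insert 877: h=10, h2=14, slots 10,7,4 occupied => index 1.
Insert 660: h=1, h2=5, slots 1,6 occupied => index 11.
Table: [., 877, ., ., 75, ., 654, 688, 587, ., 195, 660, ., ., ., ., 251]

7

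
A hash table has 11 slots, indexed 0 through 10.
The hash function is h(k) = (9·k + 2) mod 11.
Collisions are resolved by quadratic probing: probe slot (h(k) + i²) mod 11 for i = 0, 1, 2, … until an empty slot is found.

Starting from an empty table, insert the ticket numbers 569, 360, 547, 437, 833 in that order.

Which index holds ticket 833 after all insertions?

569: h=8 -> slot 8
360: h=8, probe 8,9 -> slot 9
547: h=8, probe 8,9,1 -> slot 1
437: h=8, probe 8,9,1,6 -> slot 6
833: h=8, probe 8,9,1,6,2 -> slot 2
Table: [—, 547, 833, —, —, —, 437, —, 569, 360, —]

2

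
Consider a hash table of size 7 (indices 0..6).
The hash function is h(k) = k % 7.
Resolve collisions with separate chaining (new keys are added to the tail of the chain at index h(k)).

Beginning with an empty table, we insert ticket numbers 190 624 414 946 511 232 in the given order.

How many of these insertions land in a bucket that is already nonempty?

Insert 190: h=1, bucket 1 empty -> new chain.
Insert 624: h=1, bucket 1 nonempty -> append to chain.
Insert 414: h=1, bucket 1 nonempty -> append to chain.
Insert 946: h=1, bucket 1 nonempty -> append to chain.
Insert 511: h=0, bucket 0 empty -> new chain.
Insert 232: h=1, bucket 1 nonempty -> append to chain.
Final buckets:
0: 511
1: 190 -> 624 -> 414 -> 946 -> 232
2: -
3: -
4: -
5: -
6: -

4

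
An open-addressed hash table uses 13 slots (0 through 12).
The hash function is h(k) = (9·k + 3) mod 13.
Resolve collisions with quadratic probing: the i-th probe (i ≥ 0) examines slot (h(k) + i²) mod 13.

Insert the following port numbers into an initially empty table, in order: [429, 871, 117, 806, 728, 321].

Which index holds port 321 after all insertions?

10

429: h=3 => slot 3
871: h=3, probe 3,4 => slot 4
117: h=3, probe 3,4,7 => slot 7
806: h=3, probe 3,4,7,12 => slot 12
728: h=3, probe 3,4,7,12,6 => slot 6
321: h=6, probe 6,7,10 => slot 10
Table: [—, —, —, 429, 871, —, 728, 117, —, —, 321, —, 806]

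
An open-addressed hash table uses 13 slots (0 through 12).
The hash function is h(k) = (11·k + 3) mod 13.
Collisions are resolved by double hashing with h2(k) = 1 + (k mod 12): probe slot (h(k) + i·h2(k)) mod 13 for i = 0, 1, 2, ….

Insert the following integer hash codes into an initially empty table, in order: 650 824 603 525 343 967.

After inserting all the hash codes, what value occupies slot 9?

650: h=3 → slot 3
824: h=6 → slot 6
603: h=6, h2=4, probe 6,10 → slot 10
525: h=6, h2=10, probe 6,3,0 → slot 0
343: h=6, h2=8, probe 6,1 → slot 1
967: h=6, h2=8, probe 6,1,9 → slot 9
Table: [525, 343, ∅, 650, ∅, ∅, 824, ∅, ∅, 967, 603, ∅, ∅]

967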